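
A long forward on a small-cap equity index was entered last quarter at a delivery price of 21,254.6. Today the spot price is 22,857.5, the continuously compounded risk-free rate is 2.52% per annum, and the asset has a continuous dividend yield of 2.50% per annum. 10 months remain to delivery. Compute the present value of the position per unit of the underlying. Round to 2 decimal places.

1573.32

Current fair forward for the remaining 10 months: F = S·e^((r − q)·T), (r − q) = 0.0252 − 0.0250 = 0.0002
F = 22857.5 · e^(0.0002 × 10/12) = 22857.5 × 1.00016668 = 22861.3099
Value of long forward = (F − K)·e^(−rT) = (22861.3099 − 21254.6) · e^(−0.0252·10/12)
= 1606.7099 × 0.97921896 = 1573.32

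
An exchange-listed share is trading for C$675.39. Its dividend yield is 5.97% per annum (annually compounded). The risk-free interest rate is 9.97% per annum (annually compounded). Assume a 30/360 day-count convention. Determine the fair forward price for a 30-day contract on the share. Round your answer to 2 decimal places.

F = S · (1+r)^T / (1+q)^T
= 675.39 × 1.007951 / 1.004844 = 675.39 × 1.003092
F = C$677.48

C$677.48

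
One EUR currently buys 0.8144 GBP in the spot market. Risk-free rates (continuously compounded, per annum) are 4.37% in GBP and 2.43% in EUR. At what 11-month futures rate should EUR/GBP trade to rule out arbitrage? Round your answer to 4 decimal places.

F = S·e^((r_GBP − r_EUR)T) = 0.8144 · e^((0.0437 − 0.0243) × 11/12)
= 0.8144 · e^0.017783 = 0.8144 × 1.017942
F = 0.8290 GBP per EUR

0.8290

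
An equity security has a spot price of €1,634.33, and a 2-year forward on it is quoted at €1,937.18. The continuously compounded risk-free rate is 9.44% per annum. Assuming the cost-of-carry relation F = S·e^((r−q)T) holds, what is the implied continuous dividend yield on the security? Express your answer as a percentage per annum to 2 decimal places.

0.94%

From F = S·e^((r−q)T): (r − q) = ln(F/S)/T
ln(1937.18/1634.33) = ln(1.185305) = 0.170000
(r − q) = 0.170000 / (2) = 0.085000
q = r − ln(F/S)/T = 0.0944 − 0.085000 = 0.009400
q = 0.94%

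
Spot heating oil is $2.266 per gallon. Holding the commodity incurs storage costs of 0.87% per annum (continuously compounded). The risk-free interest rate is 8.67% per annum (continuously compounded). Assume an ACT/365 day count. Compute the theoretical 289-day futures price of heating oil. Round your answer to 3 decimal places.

$2.444 per gallon

Net carry = r + u − y = 0.0867 + 0.0087 − 0.0000 = 0.0954
F = S·e^((r+u−y)T) = 2.266 · e^(0.0954 × 289/365) = 2.266 · e^0.075536
= 2.266 × 1.078462 = $2.444 per gallon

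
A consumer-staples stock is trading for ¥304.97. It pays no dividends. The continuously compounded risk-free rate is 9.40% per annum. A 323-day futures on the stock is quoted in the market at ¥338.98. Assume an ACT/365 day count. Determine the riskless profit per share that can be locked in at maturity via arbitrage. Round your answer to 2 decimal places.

Fair futures: F* = S·e^(carry·T), with carry = r = 0.0940
F* = 304.97 · e^(0.0940 × 323/365) = 304.97 · e^0.083184 = 304.97 × 1.086742 = ¥331.4237
Market ¥338.98 > fair ¥331.4237: forward overpriced → cash-and-carry (buy spot, short the forward).
At maturity, profit = |F_mkt − F*| = |338.98 − 331.4237| = ¥7.56 per share

¥7.56 per share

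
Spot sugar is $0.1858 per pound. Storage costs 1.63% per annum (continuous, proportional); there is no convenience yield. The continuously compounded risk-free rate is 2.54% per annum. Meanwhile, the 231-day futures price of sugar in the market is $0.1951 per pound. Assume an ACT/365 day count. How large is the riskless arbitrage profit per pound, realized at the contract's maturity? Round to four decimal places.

Fair futures: F* = S·e^(carry·T), with carry = (r + u) = 0.0254 + 0.0163 = 0.0417
F* = 0.1858 · e^(0.0417 × 231/365) = 0.1858 · e^0.026391 = 0.1858 × 1.026742 = $0.1908
Market $0.1951 > fair $0.1908: forward overpriced → cash-and-carry (buy spot, short the forward).
At maturity, profit = |F_mkt − F*| = |0.1951 − 0.1908| = $0.0043 per pound

$0.0043 per pound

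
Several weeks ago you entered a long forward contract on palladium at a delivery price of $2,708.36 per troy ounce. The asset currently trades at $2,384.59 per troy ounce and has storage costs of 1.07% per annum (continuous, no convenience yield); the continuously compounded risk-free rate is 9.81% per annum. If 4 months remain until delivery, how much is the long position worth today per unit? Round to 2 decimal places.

Current fair forward for the remaining 4 months: F = S·e^((r + u)·T), (r + u) = 0.0981 + 0.0107 = 0.1088
F = 2384.59 · e^(0.1088 × 4/12) = 2384.59 × 1.03693232 = 2472.6584
Value of long forward = (F − K)·e^(−rT) = (2472.6584 − 2708.36) · e^(−0.0981·4/12)
= -235.7016 × 0.96782886 = -228.12

-$228.12 per troy ounce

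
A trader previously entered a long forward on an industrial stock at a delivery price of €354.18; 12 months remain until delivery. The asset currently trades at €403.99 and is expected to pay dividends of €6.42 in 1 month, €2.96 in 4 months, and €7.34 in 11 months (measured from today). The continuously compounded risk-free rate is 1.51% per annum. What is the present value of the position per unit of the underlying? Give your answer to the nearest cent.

€38.52

PV(remaining dividends) I = 6.42·e^(−0.0151·1/12) + 2.96·e^(−0.0151·4/12) + 7.34·e^(−0.0151·11/12) = 16.5962
Current forward F = (S − I)·e^(rT) = (403.99 − 16.5962)·e^(0.0151·12/12) = 387.3938 × 1.015215 = 393.2880
Value (long) = (F − K)·e^(−rT) = (393.2880 − 354.18) × 0.985013 = 38.5219
Value = €38.52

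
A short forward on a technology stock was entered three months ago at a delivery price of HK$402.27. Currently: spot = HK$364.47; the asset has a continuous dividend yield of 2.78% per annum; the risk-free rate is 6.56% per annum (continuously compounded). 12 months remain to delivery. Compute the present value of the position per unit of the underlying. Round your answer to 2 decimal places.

HK$22.25

Current fair forward for the remaining 12 months: F = S·e^((r − q)·T), (r − q) = 0.0656 − 0.0278 = 0.0378
F = 364.47 · e^(0.0378 × 12/12) = 364.47 × 1.038524 = 378.5108
Value of long forward = (F − K)·e^(−rT) = (378.5108 − 402.27) · e^(−0.0656·12/12)
= -23.7592 × 0.936505 = -22.25
Short position value = −(long value) = HK$22.25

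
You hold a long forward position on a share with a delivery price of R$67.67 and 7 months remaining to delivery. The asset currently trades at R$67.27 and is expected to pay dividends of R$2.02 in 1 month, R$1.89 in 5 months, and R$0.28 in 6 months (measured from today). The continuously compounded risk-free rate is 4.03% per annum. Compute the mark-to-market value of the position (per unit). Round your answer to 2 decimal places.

-R$2.97

PV(remaining dividends) I = 2.02·e^(−0.0403·1/12) + 1.89·e^(−0.0403·5/12) + 0.28·e^(−0.0403·6/12) = 4.1462
Current forward F = (S − I)·e^(rT) = (67.27 − 4.1462)·e^(0.0403·7/12) = 63.1238 × 1.023787 = 64.6253
Value (long) = (F − K)·e^(−rT) = (64.6253 − 67.67) × 0.976766 = -2.9740
Value = -R$2.97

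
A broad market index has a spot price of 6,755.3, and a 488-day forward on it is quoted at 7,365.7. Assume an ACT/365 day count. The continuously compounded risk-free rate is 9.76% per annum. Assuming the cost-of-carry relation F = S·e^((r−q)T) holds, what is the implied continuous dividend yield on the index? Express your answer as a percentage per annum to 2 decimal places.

From F = S·e^((r−q)T): (r − q) = ln(F/S)/T
ln(7365.7/6755.3) = ln(1.090359) = 0.086507
(r − q) = 0.086507 / (488/365) = 0.064703
q = r − ln(F/S)/T = 0.0976 − 0.064703 = 0.032897
q = 3.29%

3.29%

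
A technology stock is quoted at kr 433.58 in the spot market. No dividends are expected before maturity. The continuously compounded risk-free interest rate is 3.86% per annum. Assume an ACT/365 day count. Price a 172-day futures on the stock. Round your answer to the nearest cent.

kr 441.54

F = S·e^(rT) = 433.58 · e^(0.0386 × 172/365)
= 433.58 · e^0.018190 = 433.58 × 1.018356
F = kr 441.54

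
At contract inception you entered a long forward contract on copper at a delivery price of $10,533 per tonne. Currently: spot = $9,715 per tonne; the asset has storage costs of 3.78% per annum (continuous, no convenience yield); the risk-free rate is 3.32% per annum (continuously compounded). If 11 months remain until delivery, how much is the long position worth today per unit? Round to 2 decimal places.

-$159.75 per tonne

Current fair forward for the remaining 11 months: F = S·e^((r + u)·T), (r + u) = 0.0332 + 0.0378 = 0.0710
F = 9715 · e^(0.0710 × 11/12) = 9715 × 1.06724796 = 10368.3139
Value of long forward = (F − K)·e^(−rT) = (10368.3139 − 10533) · e^(−0.0332·11/12)
= -164.6861 × 0.97002510 = -159.75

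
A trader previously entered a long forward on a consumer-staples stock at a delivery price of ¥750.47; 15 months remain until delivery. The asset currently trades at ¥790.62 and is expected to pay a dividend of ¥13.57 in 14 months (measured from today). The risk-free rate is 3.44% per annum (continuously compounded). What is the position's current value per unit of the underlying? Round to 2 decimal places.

PV(remaining dividends) I = 13.57·e^(−0.0344·14/12) = 13.0362
Current forward F = (S − I)·e^(rT) = (790.62 − 13.0362)·e^(0.0344·15/12) = 777.5838 × 1.043938 = 811.7493
Value (long) = (F − K)·e^(−rT) = (811.7493 − 750.47) × 0.957911 = 58.7001
Value = ¥58.70

¥58.70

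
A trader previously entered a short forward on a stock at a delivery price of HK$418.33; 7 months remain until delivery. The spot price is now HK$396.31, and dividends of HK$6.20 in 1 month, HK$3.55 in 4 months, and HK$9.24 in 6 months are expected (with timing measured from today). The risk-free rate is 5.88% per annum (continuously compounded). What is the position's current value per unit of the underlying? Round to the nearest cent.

PV(remaining dividends) I = 6.20·e^(−0.0588·1/12) + 3.55·e^(−0.0588·4/12) + 9.24·e^(−0.0588·6/12) = 18.6231
Current forward F = (S − I)·e^(rT) = (396.31 − 18.6231)·e^(0.0588·7/12) = 377.6869 × 1.034895 = 390.8663
Value (long) = (F − K)·e^(−rT) = (390.8663 − 418.33) × 0.966282 = -26.5377
Short position value = −(long value) = HK$26.54

HK$26.54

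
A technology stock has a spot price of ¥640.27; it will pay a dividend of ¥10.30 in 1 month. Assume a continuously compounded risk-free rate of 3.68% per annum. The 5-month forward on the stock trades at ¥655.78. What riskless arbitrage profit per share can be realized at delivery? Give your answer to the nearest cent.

¥16.04 per share

PV(dividends) I = 10.30·e^(−0.0368·1/12) = 10.2685
Fair forward F* = (S − I)·e^(rT) = (640.27 − 10.2685)·e^0.015333 = 630.0015 × 1.015451 = 639.7357
Market ¥655.78 > fair 639.7357: forward overpriced → cash-and-carry (borrow at r, buy the stock and collect the dividends, short the forward).
Profit at T = |F_mkt − F*| = |655.78 − 639.7357| = ¥16.04 per share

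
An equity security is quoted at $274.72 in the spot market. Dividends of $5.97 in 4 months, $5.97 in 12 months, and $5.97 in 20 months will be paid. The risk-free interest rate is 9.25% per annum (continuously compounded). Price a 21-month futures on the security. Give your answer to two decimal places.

$303.77

PV(dividends) I = 5.97·e^(−0.0925·4/12) + 5.97·e^(−0.0925·12/12) + 5.97·e^(−0.0925·20/12)
I = 5.7887 + 5.4425 + 5.1171 = 16.3483
F = (S − I)·e^(rT) = (274.72 − 16.3483) · e^(0.0925·21/12)
= 258.3717 · e^0.161875 = 258.3717 × 1.175713 = $303.77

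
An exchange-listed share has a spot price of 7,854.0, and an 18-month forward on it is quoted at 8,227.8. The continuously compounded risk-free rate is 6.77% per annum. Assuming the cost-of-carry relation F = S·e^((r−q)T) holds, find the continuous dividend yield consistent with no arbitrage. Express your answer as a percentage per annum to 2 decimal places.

From F = S·e^((r−q)T): (r − q) = ln(F/S)/T
ln(8227.8/7854.0) = ln(1.047594) = 0.046496
(r − q) = 0.046496 / (18/12) = 0.030997
q = r − ln(F/S)/T = 0.0677 − 0.030997 = 0.036703
q = 3.67%

3.67%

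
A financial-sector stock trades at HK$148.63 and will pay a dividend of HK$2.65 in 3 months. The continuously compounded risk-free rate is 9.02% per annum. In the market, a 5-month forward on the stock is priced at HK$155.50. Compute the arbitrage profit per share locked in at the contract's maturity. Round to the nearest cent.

HK$3.87 per share

PV(dividends) I = 2.65·e^(−0.0902·3/12) = 2.5909
Fair forward F* = (S − I)·e^(rT) = (148.63 − 2.5909)·e^0.037583 = 146.0391 × 1.038298 = 151.6321
Market HK$155.50 > fair 151.6321: forward overpriced → cash-and-carry (borrow at r, buy the stock and collect the dividends, short the forward).
Profit at T = |F_mkt − F*| = |155.50 − 151.6321| = HK$3.87 per share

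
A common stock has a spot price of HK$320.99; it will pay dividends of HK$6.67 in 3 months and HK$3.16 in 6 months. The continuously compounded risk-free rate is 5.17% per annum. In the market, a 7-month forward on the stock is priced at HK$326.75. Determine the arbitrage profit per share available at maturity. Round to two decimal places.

PV(dividends) I = 6.67·e^(−0.0517·3/12) + 3.16·e^(−0.0517·6/12) = 9.6637
Fair forward F* = (S − I)·e^(rT) = (320.99 − 9.6637)·e^0.030158 = 311.3263 × 1.030617 = 320.8582
Market HK$326.75 > fair 320.8582: forward overpriced → cash-and-carry (borrow at r, buy the stock and collect the dividends, short the forward).
Profit at T = |F_mkt − F*| = |326.75 − 320.8582| = HK$5.89 per share

HK$5.89 per share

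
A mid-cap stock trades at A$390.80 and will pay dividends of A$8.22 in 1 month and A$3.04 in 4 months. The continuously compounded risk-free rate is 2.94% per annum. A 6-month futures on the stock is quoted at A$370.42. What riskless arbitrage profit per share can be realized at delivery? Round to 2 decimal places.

PV(dividends) I = 8.22·e^(−0.0294·1/12) + 3.04·e^(−0.0294·4/12) = 11.2102
Fair futures F* = (S − I)·e^(rT) = (390.80 − 11.2102)·e^0.014700 = 379.5898 × 1.014809 = 385.2111
Market A$370.42 < fair 385.2111: forward underpriced → reverse cash-and-carry (short the stock, invest proceeds at r, pay the dividends, go long the forward).
Profit at T = |F_mkt − F*| = |370.42 − 385.2111| = A$14.79 per share

A$14.79 per share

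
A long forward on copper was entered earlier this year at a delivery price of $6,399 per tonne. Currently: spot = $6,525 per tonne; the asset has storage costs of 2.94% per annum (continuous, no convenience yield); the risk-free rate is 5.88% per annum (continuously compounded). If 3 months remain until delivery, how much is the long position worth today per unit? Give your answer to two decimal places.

$267.51 per tonne

Current fair forward for the remaining 3 months: F = S·e^((r + u)·T), (r + u) = 0.0588 + 0.0294 = 0.0882
F = 6525 · e^(0.0882 × 3/12) = 6525 × 1.02229490 = 6670.4742
Value of long forward = (F − K)·e^(−rT) = (6670.4742 − 6399) · e^(−0.0588·3/12)
= 271.4742 × 0.98540752 = 267.51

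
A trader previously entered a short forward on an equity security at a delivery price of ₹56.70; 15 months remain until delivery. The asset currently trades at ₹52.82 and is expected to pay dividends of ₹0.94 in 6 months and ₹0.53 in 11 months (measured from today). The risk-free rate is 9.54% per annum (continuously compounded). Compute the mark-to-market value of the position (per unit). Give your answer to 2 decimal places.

-₹1.11

PV(remaining dividends) I = 0.94·e^(−0.0954·6/12) + 0.53·e^(−0.0954·11/12) = 1.3818
Current forward F = (S − I)·e^(rT) = (52.82 − 1.3818)·e^(0.0954·15/12) = 51.4382 × 1.126652 = 57.9530
Value (long) = (F − K)·e^(−rT) = (57.9530 − 56.70) × 0.887586 = 1.1121
Short position value = −(long value) = -₹1.11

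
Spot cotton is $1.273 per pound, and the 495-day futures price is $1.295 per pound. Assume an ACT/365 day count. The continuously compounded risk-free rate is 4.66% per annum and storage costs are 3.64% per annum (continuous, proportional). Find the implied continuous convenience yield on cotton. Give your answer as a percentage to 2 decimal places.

7.04%

F = S·e^((r+u−y)T) ⇒ (r+u−y) = ln(F/S)/T
ln(1.295/1.273) = 0.017134; /T ⇒ 0.012634
y = r + u − ln(F/S)/T = 0.0466 + 0.0364 − 0.012634 = 0.070366
y = 7.04%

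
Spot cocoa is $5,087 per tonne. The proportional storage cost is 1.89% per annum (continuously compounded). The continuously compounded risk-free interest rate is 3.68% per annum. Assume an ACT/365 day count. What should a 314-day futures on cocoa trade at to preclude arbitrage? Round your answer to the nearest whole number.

$5,337 per tonne

Net carry = r + u − y = 0.0368 + 0.0189 − 0.0000 = 0.0557
F = S·e^((r+u−y)T) = 5087 · e^(0.0557 × 314/365) = 5087 · e^0.047917
= 5087 × 1.049084 = $5,337 per tonne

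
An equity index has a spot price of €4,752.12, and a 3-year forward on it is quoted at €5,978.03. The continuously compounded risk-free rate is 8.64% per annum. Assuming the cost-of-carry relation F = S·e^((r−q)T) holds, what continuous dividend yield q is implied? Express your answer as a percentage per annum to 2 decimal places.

From F = S·e^((r−q)T): (r − q) = ln(F/S)/T
ln(5978.03/4752.12) = ln(1.257971) = 0.229500
(r − q) = 0.229500 / (3) = 0.076500
q = r − ln(F/S)/T = 0.0864 − 0.076500 = 0.009900
q = 0.99%

0.99%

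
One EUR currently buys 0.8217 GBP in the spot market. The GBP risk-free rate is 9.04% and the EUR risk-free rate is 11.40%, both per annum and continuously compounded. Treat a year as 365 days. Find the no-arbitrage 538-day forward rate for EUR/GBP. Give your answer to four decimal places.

0.7936

F = S·e^((r_GBP − r_EUR)T) = 0.8217 · e^((0.0904 − 0.1140) × 538/365)
= 0.8217 · e^-0.034786 = 0.8217 × 0.965812
F = 0.7936 GBP per EUR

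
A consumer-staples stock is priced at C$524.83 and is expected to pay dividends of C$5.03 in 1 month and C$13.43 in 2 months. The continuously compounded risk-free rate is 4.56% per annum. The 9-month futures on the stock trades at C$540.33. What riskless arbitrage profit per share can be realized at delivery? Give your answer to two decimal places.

PV(dividends) I = 5.03·e^(−0.0456·1/12) + 13.43·e^(−0.0456·2/12) = 18.3392
Fair futures F* = (S − I)·e^(rT) = (524.83 − 18.3392)·e^0.034200 = 506.4908 × 1.034792 = 524.1126
Market C$540.33 > fair 524.1126: forward overpriced → cash-and-carry (borrow at r, buy the stock and collect the dividends, short the forward).
Profit at T = |F_mkt − F*| = |540.33 − 524.1126| = C$16.22 per share

C$16.22 per share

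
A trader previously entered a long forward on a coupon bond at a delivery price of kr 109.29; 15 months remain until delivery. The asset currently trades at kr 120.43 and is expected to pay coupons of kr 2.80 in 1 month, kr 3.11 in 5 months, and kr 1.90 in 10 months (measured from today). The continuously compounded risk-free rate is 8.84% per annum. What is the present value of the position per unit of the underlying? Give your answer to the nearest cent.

kr 15.03

PV(remaining coupons) I = 2.80·e^(−0.0884·1/12) + 3.11·e^(−0.0884·5/12) + 1.90·e^(−0.0884·10/12) = 7.5420
Current forward F = (S − I)·e^(rT) = (120.43 − 7.5420)·e^(0.0884·15/12) = 112.8880 × 1.116836 = 126.0774
Value (long) = (F − K)·e^(−rT) = (126.0774 − 109.29) × 0.895386 = 15.0312
Value = kr 15.03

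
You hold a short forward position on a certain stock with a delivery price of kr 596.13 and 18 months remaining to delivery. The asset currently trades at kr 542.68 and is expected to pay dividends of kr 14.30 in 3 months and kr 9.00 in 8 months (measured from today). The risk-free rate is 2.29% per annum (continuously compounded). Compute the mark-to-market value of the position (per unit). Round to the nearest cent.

kr 56.40

PV(remaining dividends) I = 14.30·e^(−0.0229·3/12) + 9.00·e^(−0.0229·8/12) = 23.0820
Current forward F = (S − I)·e^(rT) = (542.68 − 23.0820)·e^(0.0229·18/12) = 519.5980 × 1.034947 = 537.7564
Value (long) = (F − K)·e^(−rT) = (537.7564 − 596.13) × 0.966233 = -56.4025
Short position value = −(long value) = kr 56.40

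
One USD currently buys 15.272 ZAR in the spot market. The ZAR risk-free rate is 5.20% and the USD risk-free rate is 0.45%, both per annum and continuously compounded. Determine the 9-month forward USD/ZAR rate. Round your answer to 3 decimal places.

F = S·e^((r_ZAR − r_USD)T) = 15.272 · e^((0.0520 − 0.0045) × 9/12)
= 15.272 · e^0.035625 = 15.272 × 1.036267
F = 15.826 ZAR per USD

15.826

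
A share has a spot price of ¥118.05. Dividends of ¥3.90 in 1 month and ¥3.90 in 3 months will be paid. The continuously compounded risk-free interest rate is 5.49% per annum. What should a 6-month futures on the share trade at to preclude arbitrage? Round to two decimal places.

PV(dividends) I = 3.90·e^(−0.0549·1/12) + 3.90·e^(−0.0549·3/12)
I = 3.8822 + 3.8468 = 7.7290
F = (S − I)·e^(rT) = (118.05 − 7.7290) · e^(0.0549·6/12)
= 110.3210 · e^0.027450 = 110.3210 × 1.027830 = ¥113.39

¥113.39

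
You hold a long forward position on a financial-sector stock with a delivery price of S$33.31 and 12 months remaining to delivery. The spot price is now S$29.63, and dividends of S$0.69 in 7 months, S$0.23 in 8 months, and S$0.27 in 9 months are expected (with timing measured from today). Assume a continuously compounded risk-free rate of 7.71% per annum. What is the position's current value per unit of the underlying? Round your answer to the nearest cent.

PV(remaining dividends) I = 0.69·e^(−0.0771·7/12) + 0.23·e^(−0.0771·8/12) + 0.27·e^(−0.0771·9/12) = 1.1330
Current forward F = (S − I)·e^(rT) = (29.63 − 1.1330)·e^(0.0771·12/12) = 28.4970 × 1.080150 = 30.7810
Value (long) = (F − K)·e^(−rT) = (30.7810 − 33.31) × 0.925797 = -2.3413
Value = -S$2.34

-S$2.34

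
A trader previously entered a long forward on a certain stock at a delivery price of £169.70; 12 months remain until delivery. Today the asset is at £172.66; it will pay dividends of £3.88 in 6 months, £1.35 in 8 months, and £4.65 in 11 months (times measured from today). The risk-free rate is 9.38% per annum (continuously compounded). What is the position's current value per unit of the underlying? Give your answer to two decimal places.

£8.92

PV(remaining dividends) I = 3.88·e^(−0.0938·6/12) + 1.35·e^(−0.0938·8/12) + 4.65·e^(−0.0938·11/12) = 9.2373
Current forward F = (S − I)·e^(rT) = (172.66 − 9.2373)·e^(0.0938·12/12) = 163.4227 × 1.098340 = 179.4937
Value (long) = (F − K)·e^(−rT) = (179.4937 − 169.70) × 0.910465 = 8.9168
Value = £8.92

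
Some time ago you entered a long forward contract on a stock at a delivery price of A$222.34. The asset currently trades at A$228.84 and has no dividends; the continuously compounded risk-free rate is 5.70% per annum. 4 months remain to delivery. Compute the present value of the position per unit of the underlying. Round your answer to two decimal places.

A$10.68

Current fair forward for the remaining 4 months: F = S·e^(r·T), r = 0.0570
F = 228.84 · e^(0.0570 × 4/12) = 228.84 × 1.019182 = 233.2296
Value of long forward = (F − K)·e^(−rT) = (233.2296 − 222.34) · e^(−0.0570·4/12)
= 10.8896 × 0.981179 = 10.68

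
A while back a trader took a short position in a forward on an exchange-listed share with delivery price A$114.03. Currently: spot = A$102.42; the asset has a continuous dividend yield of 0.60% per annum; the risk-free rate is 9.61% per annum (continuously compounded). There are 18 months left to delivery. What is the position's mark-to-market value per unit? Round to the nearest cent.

-A$2.78

Current fair forward for the remaining 18 months: F = S·e^((r − q)·T), (r − q) = 0.0961 − 0.0060 = 0.0901
F = 102.42 · e^(0.0901 × 18/12) = 102.42 × 1.144708 = 117.2410
Value of long forward = (F − K)·e^(−rT) = (117.2410 − 114.03) · e^(−0.0961·18/12)
= 3.2110 × 0.865758 = 2.78
Short position value = −(long value) = -A$2.78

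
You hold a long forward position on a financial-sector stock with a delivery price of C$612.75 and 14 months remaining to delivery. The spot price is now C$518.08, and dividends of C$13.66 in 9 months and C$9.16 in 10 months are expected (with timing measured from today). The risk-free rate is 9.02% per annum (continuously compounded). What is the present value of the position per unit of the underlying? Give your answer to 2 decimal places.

PV(remaining dividends) I = 13.66·e^(−0.0902·9/12) + 9.16·e^(−0.0902·10/12) = 21.2632
Current forward F = (S − I)·e^(rT) = (518.08 − 21.2632)·e^(0.0902·14/12) = 496.8168 × 1.110970 = 551.9486
Value (long) = (F − K)·e^(−rT) = (551.9486 − 612.75) × 0.900114 = -54.7282
Value = -C$54.73

-C$54.73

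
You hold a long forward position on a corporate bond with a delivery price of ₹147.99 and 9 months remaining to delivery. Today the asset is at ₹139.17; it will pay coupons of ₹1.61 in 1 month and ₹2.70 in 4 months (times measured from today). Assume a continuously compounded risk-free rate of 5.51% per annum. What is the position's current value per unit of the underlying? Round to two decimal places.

PV(remaining coupons) I = 1.61·e^(−0.0551·1/12) + 2.70·e^(−0.0551·4/12) = 4.2535
Current forward F = (S − I)·e^(rT) = (139.17 − 4.2535)·e^(0.0551·9/12) = 134.9165 × 1.042191 = 140.6088
Value (long) = (F − K)·e^(−rT) = (140.6088 − 147.99) × 0.959517 = -7.0824
Value = -₹7.08

-₹7.08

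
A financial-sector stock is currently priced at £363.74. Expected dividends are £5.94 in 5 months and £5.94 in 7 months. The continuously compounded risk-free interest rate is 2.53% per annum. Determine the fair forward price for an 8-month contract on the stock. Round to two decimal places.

£358.00

PV(dividends) I = 5.94·e^(−0.0253·5/12) + 5.94·e^(−0.0253·7/12)
I = 5.8777 + 5.8530 = 11.7307
F = (S − I)·e^(rT) = (363.74 − 11.7307) · e^(0.0253·8/12)
= 352.0093 · e^0.016867 = 352.0093 × 1.017010 = £358.00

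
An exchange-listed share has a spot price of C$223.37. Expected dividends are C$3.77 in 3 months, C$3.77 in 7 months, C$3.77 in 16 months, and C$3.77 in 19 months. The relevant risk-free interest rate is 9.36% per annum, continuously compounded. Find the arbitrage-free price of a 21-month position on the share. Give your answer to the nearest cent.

PV(dividends) I = 3.77·e^(−0.0936·3/12) + 3.77·e^(−0.0936·7/12) + 3.77·e^(−0.0936·16/12) + 3.77·e^(−0.0936·19/12)
I = 3.6828 + 3.5697 + 3.3277 + 3.2507 = 13.8309
F = (S − I)·e^(rT) = (223.37 − 13.8309) · e^(0.0936·21/12)
= 209.5391 · e^0.163800 = 209.5391 × 1.177979 = C$246.83

C$246.83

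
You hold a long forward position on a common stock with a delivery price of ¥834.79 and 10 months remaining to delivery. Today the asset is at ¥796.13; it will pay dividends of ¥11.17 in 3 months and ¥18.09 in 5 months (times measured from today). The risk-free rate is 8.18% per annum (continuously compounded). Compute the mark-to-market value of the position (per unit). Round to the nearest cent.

-¥12.08

PV(remaining dividends) I = 11.17·e^(−0.0818·3/12) + 18.09·e^(−0.0818·5/12) = 28.4277
Current forward F = (S − I)·e^(rT) = (796.13 − 28.4277)·e^(0.0818·10/12) = 767.7023 × 1.070544 = 821.8591
Value (long) = (F − K)·e^(−rT) = (821.8591 − 834.79) × 0.934105 = -12.0788
Value = -¥12.08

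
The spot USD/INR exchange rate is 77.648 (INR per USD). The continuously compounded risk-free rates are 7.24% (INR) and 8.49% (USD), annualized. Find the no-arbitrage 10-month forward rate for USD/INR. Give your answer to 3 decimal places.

76.843

F = S·e^((r_INR − r_USD)T) = 77.648 · e^((0.0724 − 0.0849) × 10/12)
= 77.648 · e^-0.010417 = 77.648 × 0.989637
F = 76.843 INR per USD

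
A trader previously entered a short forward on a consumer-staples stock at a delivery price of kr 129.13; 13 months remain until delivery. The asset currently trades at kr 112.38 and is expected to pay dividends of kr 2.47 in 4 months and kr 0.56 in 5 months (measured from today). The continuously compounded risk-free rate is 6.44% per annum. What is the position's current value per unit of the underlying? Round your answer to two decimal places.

kr 11.01

PV(remaining dividends) I = 2.47·e^(−0.0644·4/12) + 0.56·e^(−0.0644·5/12) = 2.9627
Current forward F = (S − I)·e^(rT) = (112.38 − 2.9627)·e^(0.0644·13/12) = 109.4173 × 1.072258 = 117.3236
Value (long) = (F − K)·e^(−rT) = (117.3236 − 129.13) × 0.932611 = -11.0108
Short position value = −(long value) = kr 11.01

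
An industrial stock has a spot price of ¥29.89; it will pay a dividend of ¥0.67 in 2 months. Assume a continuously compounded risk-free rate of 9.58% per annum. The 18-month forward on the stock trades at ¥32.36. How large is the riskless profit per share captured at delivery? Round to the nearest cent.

¥1.39 per share

PV(dividends) I = 0.67·e^(−0.0958·2/12) = 0.6594
Fair forward F* = (S − I)·e^(rT) = (29.89 − 0.6594)·e^0.143700 = 29.2306 × 1.154538 = 33.7478
Market ¥32.36 < fair 33.7478: forward underpriced → reverse cash-and-carry (short the stock, invest proceeds at r, pay the dividends, go long the forward).
Profit at T = |F_mkt − F*| = |32.36 − 33.7478| = ¥1.39 per share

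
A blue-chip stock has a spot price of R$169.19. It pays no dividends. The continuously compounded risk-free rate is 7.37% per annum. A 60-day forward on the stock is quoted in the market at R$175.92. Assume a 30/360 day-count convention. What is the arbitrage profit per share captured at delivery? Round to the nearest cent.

Fair forward: F* = S·e^(carry·T), with carry = r = 0.0737
F* = 169.19 · e^(0.0737 × 60/360) = 169.19 · e^0.012283 = 169.19 × 1.012359 = R$171.2810
Market R$175.92 > fair R$171.2810: forward overpriced → cash-and-carry (buy spot, short the forward).
At maturity, profit = |F_mkt − F*| = |175.92 − 171.2810| = R$4.64 per share

R$4.64 per share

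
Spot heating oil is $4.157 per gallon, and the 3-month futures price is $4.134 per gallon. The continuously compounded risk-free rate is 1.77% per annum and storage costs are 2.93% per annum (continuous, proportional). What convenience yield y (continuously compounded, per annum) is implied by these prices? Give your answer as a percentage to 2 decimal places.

6.92%

F = S·e^((r+u−y)T) ⇒ (r+u−y) = ln(F/S)/T
ln(4.134/4.157) = -0.005548; /T ⇒ -0.022192
y = r + u − ln(F/S)/T = 0.0177 + 0.0293 + 0.022192 = 0.069192
y = 6.92%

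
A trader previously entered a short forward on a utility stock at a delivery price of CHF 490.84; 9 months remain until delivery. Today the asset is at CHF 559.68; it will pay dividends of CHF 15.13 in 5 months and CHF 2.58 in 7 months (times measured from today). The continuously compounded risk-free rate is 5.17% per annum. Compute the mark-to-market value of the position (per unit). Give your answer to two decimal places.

PV(remaining dividends) I = 15.13·e^(−0.0517·5/12) + 2.58·e^(−0.0517·7/12) = 17.3109
Current forward F = (S − I)·e^(rT) = (559.68 − 17.3109)·e^(0.0517·9/12) = 542.3691 × 1.039537 = 563.8127
Value (long) = (F − K)·e^(−rT) = (563.8127 − 490.84) × 0.961967 = 70.1973
Short position value = −(long value) = -CHF 70.20

-CHF 70.20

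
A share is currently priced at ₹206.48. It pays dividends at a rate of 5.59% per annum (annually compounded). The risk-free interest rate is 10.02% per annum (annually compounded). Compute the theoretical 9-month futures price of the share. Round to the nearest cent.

F = S · (1+r)^T / (1+q)^T
= 206.48 × 1.074246 / 1.041639 = 206.48 × 1.031304
F = ₹212.94

₹212.94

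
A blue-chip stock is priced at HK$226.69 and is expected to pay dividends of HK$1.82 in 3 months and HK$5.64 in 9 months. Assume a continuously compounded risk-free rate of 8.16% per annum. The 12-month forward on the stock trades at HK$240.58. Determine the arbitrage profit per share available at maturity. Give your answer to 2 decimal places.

PV(dividends) I = 1.82·e^(−0.0816·3/12) + 5.64·e^(−0.0816·9/12) = 7.0884
Fair forward F* = (S − I)·e^(rT) = (226.69 − 7.0884)·e^0.081600 = 219.6016 × 1.085022 = 238.2726
Market HK$240.58 > fair 238.2726: forward overpriced → cash-and-carry (borrow at r, buy the stock and collect the dividends, short the forward).
Profit at T = |F_mkt − F*| = |240.58 − 238.2726| = HK$2.31 per share

HK$2.31 per share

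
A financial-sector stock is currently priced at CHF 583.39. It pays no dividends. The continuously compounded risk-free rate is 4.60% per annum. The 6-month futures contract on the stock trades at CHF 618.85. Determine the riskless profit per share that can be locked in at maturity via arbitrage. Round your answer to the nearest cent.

CHF 21.89 per share

Fair futures: F* = S·e^(carry·T), with carry = r = 0.0460
F* = 583.39 · e^(0.0460 × 6/12) = 583.39 · e^0.023000 = 583.39 × 1.023267 = CHF 596.9637
Market CHF 618.85 > fair CHF 596.9637: forward overpriced → cash-and-carry (buy spot, short the forward).
At maturity, profit = |F_mkt − F*| = |618.85 − 596.9637| = CHF 21.89 per share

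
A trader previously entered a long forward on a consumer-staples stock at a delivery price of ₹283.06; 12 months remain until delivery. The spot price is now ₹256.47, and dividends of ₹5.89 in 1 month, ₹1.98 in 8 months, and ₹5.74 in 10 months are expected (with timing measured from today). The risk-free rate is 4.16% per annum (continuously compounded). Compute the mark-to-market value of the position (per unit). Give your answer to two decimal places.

-₹28.40

PV(remaining dividends) I = 5.89·e^(−0.0416·1/12) + 1.98·e^(−0.0416·8/12) + 5.74·e^(−0.0416·10/12) = 13.3399
Current forward F = (S − I)·e^(rT) = (256.47 − 13.3399)·e^(0.0416·12/12) = 243.1301 × 1.042477 = 253.4575
Value (long) = (F − K)·e^(−rT) = (253.4575 − 283.06) × 0.959253 = -28.3963
Value = -₹28.40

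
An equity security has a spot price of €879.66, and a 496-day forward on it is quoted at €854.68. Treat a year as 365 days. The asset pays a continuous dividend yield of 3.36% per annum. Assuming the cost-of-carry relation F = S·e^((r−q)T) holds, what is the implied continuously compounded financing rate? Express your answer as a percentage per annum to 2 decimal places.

1.24%

From F = S·e^((r−q)T): (r − q) = ln(F/S)/T
ln(854.68/879.66) = ln(0.971603) = -0.028808
(r − q) = -0.028808 / (496/365) = -0.021199
r = ln(F/S)/T + q = -0.021199 + 0.0336 = 0.012401
r = 1.24%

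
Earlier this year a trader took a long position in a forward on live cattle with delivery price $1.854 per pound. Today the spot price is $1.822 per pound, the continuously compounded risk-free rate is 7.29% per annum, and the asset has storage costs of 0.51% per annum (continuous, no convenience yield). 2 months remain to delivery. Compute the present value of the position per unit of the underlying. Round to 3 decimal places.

Current fair forward for the remaining 2 months: F = S·e^((r + u)·T), (r + u) = 0.0729 + 0.0051 = 0.0780
F = 1.822 · e^(0.0780 × 2/12) = 1.822 × 1.013085 = 1.8458
Value of long forward = (F − K)·e^(−rT) = (1.8458 − 1.854) · e^(−0.0729·2/12)
= -0.0082 × 0.987924 = -0.008

-$0.008 per pound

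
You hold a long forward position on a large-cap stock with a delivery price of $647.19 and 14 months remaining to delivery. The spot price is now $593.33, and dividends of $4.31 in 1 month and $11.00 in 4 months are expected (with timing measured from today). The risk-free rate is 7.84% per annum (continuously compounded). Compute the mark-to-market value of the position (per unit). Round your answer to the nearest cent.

PV(remaining dividends) I = 4.31·e^(−0.0784·1/12) + 11.00·e^(−0.0784·4/12) = 14.9982
Current forward F = (S − I)·e^(rT) = (593.33 − 14.9982)·e^(0.0784·14/12) = 578.3318 × 1.095780 = 633.7244
Value (long) = (F − K)·e^(−rT) = (633.7244 − 647.19) × 0.912592 = -12.2886
Value = -$12.29

-$12.29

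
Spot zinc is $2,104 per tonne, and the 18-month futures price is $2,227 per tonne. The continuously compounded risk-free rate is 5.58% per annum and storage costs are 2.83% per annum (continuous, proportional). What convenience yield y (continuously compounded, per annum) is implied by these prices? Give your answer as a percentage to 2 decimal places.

F = S·e^((r+u−y)T) ⇒ (r+u−y) = ln(F/S)/T
ln(2227/2104) = 0.056815; /T ⇒ 0.037877
y = r + u − ln(F/S)/T = 0.0558 + 0.0283 − 0.037877 = 0.046223
y = 4.62%

4.62%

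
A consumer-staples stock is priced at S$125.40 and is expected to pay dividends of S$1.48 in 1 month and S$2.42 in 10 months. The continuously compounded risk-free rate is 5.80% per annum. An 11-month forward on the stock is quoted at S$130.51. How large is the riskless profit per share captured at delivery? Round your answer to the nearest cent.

PV(dividends) I = 1.48·e^(−0.0580·1/12) + 2.42·e^(−0.0580·10/12) = 3.7787
Fair forward F* = (S − I)·e^(rT) = (125.40 − 3.7787)·e^0.053167 = 121.6213 × 1.054606 = 128.2626
Market S$130.51 > fair 128.2626: forward overpriced → cash-and-carry (borrow at r, buy the stock and collect the dividends, short the forward).
Profit at T = |F_mkt − F*| = |130.51 − 128.2626| = S$2.25 per share

S$2.25 per share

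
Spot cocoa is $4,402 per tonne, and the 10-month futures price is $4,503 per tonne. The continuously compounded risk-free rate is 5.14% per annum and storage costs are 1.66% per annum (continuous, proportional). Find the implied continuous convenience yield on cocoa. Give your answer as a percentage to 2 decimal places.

4.08%

F = S·e^((r+u−y)T) ⇒ (r+u−y) = ln(F/S)/T
ln(4503/4402) = 0.022685; /T ⇒ 0.027222
y = r + u − ln(F/S)/T = 0.0514 + 0.0166 − 0.027222 = 0.040778
y = 4.08%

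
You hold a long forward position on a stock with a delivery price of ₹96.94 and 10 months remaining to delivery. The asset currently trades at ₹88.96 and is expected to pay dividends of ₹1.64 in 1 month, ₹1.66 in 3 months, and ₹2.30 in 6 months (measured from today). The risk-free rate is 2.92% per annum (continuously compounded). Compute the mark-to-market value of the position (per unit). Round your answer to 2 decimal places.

-₹11.20

PV(remaining dividends) I = 1.64·e^(−0.0292·1/12) + 1.66·e^(−0.0292·3/12) + 2.30·e^(−0.0292·6/12) = 5.5506
Current forward F = (S − I)·e^(rT) = (88.96 − 5.5506)·e^(0.0292·10/12) = 83.4094 × 1.024632 = 85.4639
Value (long) = (F − K)·e^(−rT) = (85.4639 − 96.94) × 0.975960 = -11.2002
Value = -₹11.20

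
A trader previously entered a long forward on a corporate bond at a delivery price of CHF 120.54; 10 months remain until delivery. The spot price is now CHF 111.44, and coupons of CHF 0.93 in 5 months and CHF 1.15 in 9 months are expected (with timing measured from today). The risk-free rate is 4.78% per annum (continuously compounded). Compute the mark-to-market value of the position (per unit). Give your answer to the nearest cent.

PV(remaining coupons) I = 0.93·e^(−0.0478·5/12) + 1.15·e^(−0.0478·9/12) = 2.0212
Current forward F = (S − I)·e^(rT) = (111.44 − 2.0212)·e^(0.0478·10/12) = 109.4188 × 1.040637 = 113.8653
Value (long) = (F − K)·e^(−rT) = (113.8653 − 120.54) × 0.960950 = -6.4141
Value = -CHF 6.41

-CHF 6.41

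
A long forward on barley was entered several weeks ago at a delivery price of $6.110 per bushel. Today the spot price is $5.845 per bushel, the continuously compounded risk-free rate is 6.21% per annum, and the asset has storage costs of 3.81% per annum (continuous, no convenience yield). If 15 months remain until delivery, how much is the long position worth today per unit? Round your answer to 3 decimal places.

$0.476 per bushel

Current fair forward for the remaining 15 months: F = S·e^((r + u)·T), (r + u) = 0.0621 + 0.0381 = 0.1002
F = 5.845 · e^(0.1002 × 15/12) = 5.845 × 1.133432 = 6.6249
Value of long forward = (F − K)·e^(−rT) = (6.6249 − 6.110) · e^(−0.0621·15/12)
= 0.5149 × 0.925311 = 0.476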